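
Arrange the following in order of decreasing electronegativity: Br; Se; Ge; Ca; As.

Ca is in period 4, group 2; Ge is in period 4, group 14; As is in period 4, group 15; Se is in period 4, group 16; Br is in period 4, group 17.
EN rises left→right (higher Z_eff, smaller atoms) and falls top→bottom (larger, more shielded atoms).
All lie in period 4, so electronegativity increases left to right.
So from highest to lowest: Br > Se > As > Ge > Ca.

Br > Se > As > Ge > Ca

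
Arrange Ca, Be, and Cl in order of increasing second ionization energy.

Ca < Be < Cl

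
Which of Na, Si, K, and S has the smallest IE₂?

Si

IE_2 is the cost of taking one more electron from the +1 cation: Na⁺ is the bare [Ne] core; Si⁺ still has 3 valence electrons; K⁺ is the bare [Ar] core; S⁺ still has 5 valence electrons.
Breaking into a closed-shell core is much more expensive than removing a leftover valence electron — K and Na have the largest IE_2 here.
Valence configurations: Si⁺ [Ne]3s²3p¹, S⁺ [Ne]3s²3p³.
Approximate IE_2 values (kJ/mol): Na 4562, Si 1577, K 3052, S 2252.
Overall IE_2 order: Si < S < K < Na.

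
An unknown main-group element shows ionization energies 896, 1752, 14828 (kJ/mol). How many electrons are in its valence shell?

2

Look for the largest jump between consecutive ionization energies: IE3/IE2 ≈ 8.5, far larger than any earlier ratio.
That jump marks the point where a core electron is being removed. So the atom has 2 valence electrons.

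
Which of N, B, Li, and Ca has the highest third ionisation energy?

After 2 electrons have been removed, what remains? N²⁺ still has 3 valence electrons; B²⁺ still has 1 valence electron; Li²⁺ is already 1 electron into the core; Ca²⁺ is the bare [Ar] core.
Core electrons are held far more tightly than valence electrons, so Ca and Li top the IE_3 order.
Valence configurations: N²⁺ [He]2s²2p¹, B²⁺ [He]2s¹.
Tabulated IE_3 (kJ/mol): N 4578, B 3660, Li 11815, Ca 4912.
Putting it together, IE_3: B < N < Ca < Li.

Li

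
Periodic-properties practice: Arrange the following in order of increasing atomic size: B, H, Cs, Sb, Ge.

H < B < Ge < Sb < Cs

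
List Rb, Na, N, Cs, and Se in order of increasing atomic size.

N, Se, Na, Rb, Cs

N is in period 2, group 15; Na is in period 3, group 1; Se is in period 4, group 16; Rb is in period 5, group 1; Cs is in period 6, group 1.
Moving right in a period, electrons are added to the same shell under a stronger nuclear pull, so atoms get smaller; moving down, a new shell is opened and atoms get larger.
These span different periods and groups, so the two trends combine.
Se > N: the two effects oppose for this pair; the down-group effect wins (116 vs 71 pm).
Na > Se: the two effects oppose for this pair; the across-period effect wins (155 vs 116 pm).
Rb > Na: Rb sits below Na in group 1, so the down-group effect alone puts Rb larger.
Cs > Rb: Cs sits below Rb in group 1, so the down-group effect alone puts Cs larger.
Approximate values (pm): N 71, Na 155, Se 116, Rb 210, Cs 232.
So from smallest to largest: N < Se < Na < Rb < Cs.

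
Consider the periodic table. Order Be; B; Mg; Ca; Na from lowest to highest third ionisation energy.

B, Ca, Na, Mg, Be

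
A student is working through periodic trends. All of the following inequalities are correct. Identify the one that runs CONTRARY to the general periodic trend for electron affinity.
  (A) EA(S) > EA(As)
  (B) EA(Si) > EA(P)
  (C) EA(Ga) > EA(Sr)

The general trend: electron affinity increases across a period and decreases down a group.
(A) S (period 3, group 16) vs As (period 4, group 15): the stated order agrees with the simple trend.
(B) Si (period 3, group 14) vs P (period 3, group 15): the stated order contradicts the simple trend.
(C) Ga (period 4, group 13) vs Sr (period 5, group 2): the stated order agrees with the simple trend.
The exception is (B): adding an electron to P's half-filled 3p³ is unfavourable, so Si (3p²) has the more exothermic EA.

(B)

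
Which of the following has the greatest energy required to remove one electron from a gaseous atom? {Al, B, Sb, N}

B is in period 2, group 13; N is in period 2, group 15; Al is in period 3, group 13; Sb is in period 5, group 15.
Removing the outermost electron gets harder across a period and easier down a group.
Neither a single period nor a single group — weigh both effects.
B > Al: they share group 13; the group trend gives B the larger value.
Sb > B: the two effects oppose for this pair; the across-period effect wins (831 vs 801 kJ/mol).
N > Sb: N sits above Sb in group 15, so the down-group effect alone puts N higher.
Approximate values (kJ/mol): B 801, N 1402, Al 578, Sb 831.
The greatest energy required to remove one electron from a gaseous atom among these belongs to N.

N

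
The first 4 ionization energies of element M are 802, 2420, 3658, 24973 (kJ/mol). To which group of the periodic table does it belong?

Group 13

Look for the largest jump between consecutive ionization energies: IE4/IE3 ≈ 6.8, far larger than any earlier ratio.
That jump marks the point where a core electron is being removed. So the atom has 3 valence electrons.
A main-group element with 3 valence electrons is in group 13.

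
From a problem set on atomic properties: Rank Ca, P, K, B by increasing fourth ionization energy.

P < K < Ca < B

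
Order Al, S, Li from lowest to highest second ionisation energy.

After 1 electron has been removed, what remains? Al⁺ still has 2 valence electrons; S⁺ still has 5 valence electrons; Li⁺ is the bare [He] core.
Core electrons are held far more tightly than valence electrons, so Li tops the IE_2 order.
Valence configurations: Al⁺ [Ne]3s², S⁺ [Ne]3s²3p³.
Approximate IE_2 values (kJ/mol): Al 1817, S 2252, Li 7298.
So the second ionization energies run Al < S < Li.

Al < S < Li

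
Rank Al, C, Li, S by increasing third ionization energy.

Al, S, C, Li

The third ionization energy removes an electron from the +2 ion. For each element: Al²⁺ still has 1 valence electron; C²⁺ still has 2 valence electrons; Li²⁺ is already 1 electron into the core; S²⁺ still has 4 valence electrons.
Breaking into a closed-shell core is much more expensive than removing a leftover valence electron — Li has the largest IE_3 here.
Valence configurations: Al²⁺ [Ne]3s¹, C²⁺ [He]2s², S²⁺ [Ne]3s²3p².
Approximate IE_3 values (kJ/mol): Al 2745, C 4620, Li 11815, S 3357.
So the third ionization energies run Al < S < C < Li.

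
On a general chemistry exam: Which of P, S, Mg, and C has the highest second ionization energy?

After 1 electron has been removed, what remains? P⁺ still has 4 valence electrons; S⁺ still has 5 valence electrons; Mg⁺ still has 1 valence electron; C⁺ still has 3 valence electrons.
All are still removing valence electrons, so compare the +1 ions as you would atoms: IE_2 generally rises across a period (higher Z_eff) and falls down a group (larger shell), subject to the usual subshell exceptions.
Valence configurations: P⁺ [Ne]3s²3p², S⁺ [Ne]3s²3p³, Mg⁺ [Ne]3s¹, C⁺ [He]2s²2p¹.
Approximate IE_2 values (kJ/mol): P 1907, S 2252, Mg 1451, C 2353.
So the second ionization energies run Mg < P < S < C.

C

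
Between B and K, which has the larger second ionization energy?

K

IE_2 is the cost of taking one more electron from the +1 cation: B⁺ still has 2 valence electrons; K⁺ is the bare [Ar] core.
Pulling an electron out of a noble-gas core costs far more than removing a remaining valence electron, so K sits at the high end of IE_2.
The numbers (kJ/mol): B 2427, K 3052.
So the second ionization energies run B < K.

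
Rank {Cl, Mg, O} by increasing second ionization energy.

Consider each +1 ion: Cl⁺ still has 6 valence electrons; Mg⁺ still has 1 valence electron; O⁺ still has 5 valence electrons.
All are still removing valence electrons, so compare the +1 ions as you would atoms: IE_2 generally rises across a period (higher Z_eff) and falls down a group (larger shell), subject to the usual subshell exceptions.
Valence configurations: Cl⁺ [Ne]3s²3p⁴, Mg⁺ [Ne]3s¹, O⁺ [He]2s²2p³.
Tabulated IE_2 (kJ/mol): Cl 2298, Mg 1451, O 3388.
Putting it together, IE_2: Mg < Cl < O.

Mg, Cl, O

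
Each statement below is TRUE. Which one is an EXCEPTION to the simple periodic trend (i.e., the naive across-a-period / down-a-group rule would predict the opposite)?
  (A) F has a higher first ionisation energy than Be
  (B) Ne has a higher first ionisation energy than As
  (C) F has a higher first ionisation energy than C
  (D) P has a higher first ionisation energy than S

The general trend: first ionisation energy increases across a period and decreases down a group.
(A) F (period 2, group 17) vs Be (period 2, group 2): the stated order agrees with the simple trend.
(B) Ne (period 2, group 18) vs As (period 4, group 15): the stated order agrees with the simple trend.
(C) F (period 2, group 17) vs C (period 2, group 14): the stated order agrees with the simple trend.
(D) P (period 3, group 15) vs S (period 3, group 16): the stated order contradicts the simple trend.
The exception is (D): S (3p⁴) ionizes more easily than half-filled P (3p³) because the paired 3p electron in S is pushed out by e⁻–e⁻ repulsion.

(D)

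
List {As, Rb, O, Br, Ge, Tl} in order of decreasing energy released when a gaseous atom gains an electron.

Br, O, Ge, As, Rb, Tl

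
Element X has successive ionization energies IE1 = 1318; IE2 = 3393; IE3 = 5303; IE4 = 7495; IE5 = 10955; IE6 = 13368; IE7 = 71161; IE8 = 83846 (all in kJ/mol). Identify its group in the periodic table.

Group 16

Look for the largest jump between consecutive ionization energies: IE7/IE6 ≈ 5.3, far larger than any earlier ratio.
That jump marks the point where a core electron is being removed. So the atom has 6 valence electrons.
A main-group element with 6 valence electrons is in group 16.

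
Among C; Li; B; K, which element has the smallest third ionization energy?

B

The third ionization energy removes an electron from the +2 ion. For each element: C²⁺ still has 2 valence electrons; Li²⁺ is already 1 electron into the core; B²⁺ still has 1 valence electron; K²⁺ is already 1 electron into the core.
Usually core removal costs more than valence removal, but here the competition is close: a tightly held n=2 valence electron can cost more to remove than an n=3 core electron, so the actual values have to decide it.
Valence configurations: C²⁺ [He]2s², B²⁺ [He]2s¹.
Tabulated IE_3 (kJ/mol): C 4620, Li 11815, B 3660, K 4420.
So the third ionization energies run B < K < C < Li.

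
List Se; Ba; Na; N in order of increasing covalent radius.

N < Se < Na < Ba

N is in period 2, group 15; Na is in period 3, group 1; Se is in period 4, group 16; Ba is in period 6, group 2.
Atomic radius shrinks across a period as nuclear charge pulls the same shell inward, and grows down a group as new shells are added.
These span different periods and groups, so the two trends combine.
Se > N: period and group pull opposite ways; the down-group shift dominates (116 vs 71 pm).
Na > Se: period and group pull opposite ways; the across-period shift dominates (155 vs 116 pm).
Ba > Na: the two effects oppose for this pair; the down-group effect wins (196 vs 155 pm).
Tabulated atomic radius (pm): N 71, Na 155, Se 116, Ba 196.
So from smallest to largest: N < Se < Na < Ba.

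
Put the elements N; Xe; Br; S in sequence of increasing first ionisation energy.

IE₁ increases left→right with effective nuclear charge and decreases top→bottom as the valence shell moves farther out.
A diagonal step moves right (one effect) and down (the opposite effect) at once.
Br > S: period and group pull opposite ways; the across-period shift dominates (1140 vs 1000 kJ/mol).
Xe > Br: the two effects oppose for this pair; the across-period effect wins (1170 vs 1140 kJ/mol).
N > Xe: the two effects oppose for this pair; the down-group effect wins (1402 vs 1170 kJ/mol).
Approximate values (kJ/mol): N 1402, S 1000, Br 1140, Xe 1170.
So from lowest to highest: S < Br < Xe < N.

S, Br, Xe, N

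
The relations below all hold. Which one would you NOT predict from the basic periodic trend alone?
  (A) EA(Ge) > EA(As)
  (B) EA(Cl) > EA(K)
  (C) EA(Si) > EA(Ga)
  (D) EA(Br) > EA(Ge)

(A)

The general trend: electron affinity increases across a period and decreases down a group.
(A) Ge (period 4, group 14) vs As (period 4, group 15): the stated order contradicts the simple trend.
(B) Cl (period 3, group 17) vs K (period 4, group 1): the stated order agrees with the simple trend.
(C) Si (period 3, group 14) vs Ga (period 4, group 13): the stated order agrees with the simple trend.
(D) Br (period 4, group 17) vs Ge (period 4, group 14): the stated order agrees with the simple trend.
The exception is (A): adding an electron to As's half-filled 4p³ is unfavourable, so Ge (4p²) has the more exothermic EA.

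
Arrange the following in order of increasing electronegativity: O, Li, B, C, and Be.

Li < Be < B < C < O

Atoms toward the upper right of the periodic table pull bonding electrons most strongly.
All lie in period 2, so electronegativity increases left to right.
So from lowest to highest: Li < Be < B < C < O.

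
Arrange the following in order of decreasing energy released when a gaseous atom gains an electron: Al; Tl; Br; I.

Al is in period 3, group 13; Br is in period 4, group 17; I is in period 5, group 17; Tl is in period 6, group 13.
Electron affinity generally becomes more exothermic across a period toward the halogens and less exothermic down a group.
Here both period and group differ, so the two effects have to be weighed against each other.
Al > Tl: Al sits above Tl in group 13, so the down-group effect alone puts Al higher.
I > Al: the two effects oppose for this pair; the across-period effect wins (295 vs 42 kJ/mol).
Br > I: Br sits above I in group 17, so the down-group effect alone puts Br higher.
For reference (kJ/mol): Al 42, Br 325, I 295, Tl 19.
So from highest to lowest: Br > I > Al > Tl.

Br > I > Al > Tl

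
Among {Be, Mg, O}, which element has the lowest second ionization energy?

Mg

The second ionization energy removes an electron from the +1 ion. For each element: Be⁺ still has 1 valence electron; Mg⁺ still has 1 valence electron; O⁺ still has 5 valence electrons.
All are still removing valence electrons, so compare the +1 ions as you would atoms: IE_2 generally rises across a period (higher Z_eff) and falls down a group (larger shell), subject to the usual subshell exceptions.
Valence configurations: Be⁺ [He]2s¹, Mg⁺ [Ne]3s¹, O⁺ [He]2s²2p³.
The numbers (kJ/mol): Be 1757, Mg 1451, O 3388.
Putting it together, IE_2: Mg < Be < O.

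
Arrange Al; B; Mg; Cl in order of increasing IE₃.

Consider each +2 ion: Al²⁺ still has 1 valence electron; B²⁺ still has 1 valence electron; Mg²⁺ is the bare [Ne] core; Cl²⁺ still has 5 valence electrons.
Pulling an electron out of a noble-gas core costs far more than removing a remaining valence electron, so Mg sits at the high end of IE_3.
Valence configurations: Al²⁺ [Ne]3s¹, B²⁺ [He]2s¹, Cl²⁺ [Ne]3s²3p³.
Tabulated IE_3 (kJ/mol): Al 2745, B 3660, Mg 7733, Cl 3822.
Hence IE_3: Al < B < Cl < Mg.

Al, B, Cl, Mg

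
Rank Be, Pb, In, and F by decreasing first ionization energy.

F, Be, Pb, In

IE₁ increases left→right with effective nuclear charge and decreases top→bottom as the valence shell moves farther out.
Here both period and group differ, so the two effects have to be weighed against each other.
Pb > In: period and group pull opposite ways; the across-period shift dominates (716 vs 558 kJ/mol).
Be > Pb: the two effects oppose for this pair; the down-group effect wins (900 vs 716 kJ/mol).
F > Be: F lies to the right of Be in period 2, so the across-period effect alone puts F higher.
Approximate values (kJ/mol): Be 900, F 1681, In 558, Pb 716.
So from highest to lowest: F > Be > Pb > In.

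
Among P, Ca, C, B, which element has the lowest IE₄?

P

Consider each +3 ion: P³⁺ still has 2 valence electrons; Ca³⁺ is already 1 electron into the core; C³⁺ still has 1 valence electron; B³⁺ is the bare [He] core.
Core electrons are held far more tightly than valence electrons, so Ca and B top the IE_4 order.
Valence configurations: P³⁺ [Ne]3s², C³⁺ [He]2s¹.
Tabulated IE_4 (kJ/mol): P 4964, Ca 6491, C 6223, B 25026.
So the fourth ionization energies run P < C < Ca < B.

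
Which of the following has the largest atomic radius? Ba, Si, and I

Ba

Si is in period 3, group 14; I is in period 5, group 17; Ba is in period 6, group 2.
Atomic radius shrinks across a period as nuclear charge pulls the same shell inward, and grows down a group as new shells are added.
These span different periods and groups, so the two trends combine.
I > Si: period and group pull opposite ways; the down-group shift dominates (133 vs 116 pm).
Ba > I: relative to I, both the across-period and down-group shifts push Ba's atomic radius up.
Approximate values (pm): Si 116, I 133, Ba 196.
The largest atomic radius among these belongs to Ba.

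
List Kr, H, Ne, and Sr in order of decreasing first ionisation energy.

Ne, Kr, H, Sr

Removing the outermost electron gets harder across a period and easier down a group.
Here both period and group differ, so the two effects have to be weighed against each other.
H > Sr: period and group pull opposite ways; the down-group shift dominates (1312 vs 550 kJ/mol).
Kr > H: period and group pull opposite ways; the across-period shift dominates (1351 vs 1312 kJ/mol).
Ne > Kr: they share group 18; the group trend gives Ne the larger value.
Tabulated first ionization energy (kJ/mol): H 1312, Ne 2081, Kr 1351, Sr 550.
So from highest to lowest: Ne > Kr > H > Sr.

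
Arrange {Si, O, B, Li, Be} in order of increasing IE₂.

Si < Be < B < O < Li

IE_2 is the cost of taking one more electron from the +1 cation: Si⁺ still has 3 valence electrons; O⁺ still has 5 valence electrons; B⁺ still has 2 valence electrons; Li⁺ is the bare [He] core; Be⁺ still has 1 valence electron.
Pulling an electron out of a noble-gas core costs far more than removing a remaining valence electron, so Li sits at the high end of IE_2.
Valence configurations: Si⁺ [Ne]3s²3p¹, O⁺ [He]2s²2p³, B⁺ [He]2s², Be⁺ [He]2s¹.
The numbers (kJ/mol): Si 1577, O 3388, B 2427, Li 7298, Be 1757.
Putting it together, IE_2: Si < Be < B < O < Li.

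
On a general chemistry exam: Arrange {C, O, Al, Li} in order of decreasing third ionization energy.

Li, O, C, Al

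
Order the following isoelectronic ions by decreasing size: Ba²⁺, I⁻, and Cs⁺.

All of these have 54 electrons, so size is governed by nuclear charge alone: the more protons, the stronger the pull on the same electron cloud, and the smaller the ion.
Nuclear charges: Ba²⁺ (Z=56), Cs⁺ (Z=55), I⁻ (Z=53).
Largest to smallest: I⁻ > Cs⁺ > Ba²⁺.

I⁻, Cs⁺, Ba²⁺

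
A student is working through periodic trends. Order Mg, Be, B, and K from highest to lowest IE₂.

Consider each +1 ion: Mg⁺ still has 1 valence electron; Be⁺ still has 1 valence electron; B⁺ still has 2 valence electrons; K⁺ is the bare [Ar] core.
Pulling an electron out of a noble-gas core costs far more than removing a remaining valence electron, so K sits at the high end of IE_2.
Valence configurations: Mg⁺ [Ne]3s¹, Be⁺ [He]2s¹, B⁺ [He]2s².
Tabulated IE_2 (kJ/mol): Mg 1451, Be 1757, B 2427, K 3052.
Putting it together, IE_2: Mg < Be < B < K.

K > B > Be > Mg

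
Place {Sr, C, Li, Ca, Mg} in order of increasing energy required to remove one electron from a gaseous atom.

Li is in period 2, group 1; C is in period 2, group 14; Mg is in period 3, group 2; Ca is in period 4, group 2; Sr is in period 5, group 2.
Removing the outermost electron gets harder across a period and easier down a group.
These span different periods and groups, so the two trends combine.
Sr > Li: the two effects oppose for this pair; the across-period effect wins (550 vs 520 kJ/mol).
Ca > Sr: they share group 2; the group trend gives Ca the larger value.
Mg > Ca: Mg sits above Ca in group 2, so the down-group effect alone puts Mg higher.
C > Mg: both effects reinforce here, so C is clearly the higher of the two.
Tabulated first ionization energy (kJ/mol): Li 520, C 1086, Mg 738, Ca 590, Sr 550.
So from lowest to highest: Li < Sr < Ca < Mg < C.

Li, Sr, Ca, Mg, C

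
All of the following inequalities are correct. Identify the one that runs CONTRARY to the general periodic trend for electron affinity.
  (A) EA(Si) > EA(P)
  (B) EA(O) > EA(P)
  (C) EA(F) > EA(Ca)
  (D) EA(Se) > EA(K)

(A)

The general trend: electron affinity increases across a period and decreases down a group.
(A) Si (period 3, group 14) vs P (period 3, group 15): the stated order contradicts the simple trend.
(B) O (period 2, group 16) vs P (period 3, group 15): the stated order agrees with the simple trend.
(C) F (period 2, group 17) vs Ca (period 4, group 2): the stated order agrees with the simple trend.
(D) Se (period 4, group 16) vs K (period 4, group 1): the stated order agrees with the simple trend.
The exception is (A): adding an electron to P's half-filled 3p³ is unfavourable, so Si (3p²) has the more exothermic EA.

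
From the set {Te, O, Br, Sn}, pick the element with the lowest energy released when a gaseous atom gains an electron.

Sn

Adding an electron releases more energy for atoms nearer the top right (short of the noble gases).
These span different periods and groups, so the two trends combine.
O > Sn: both effects reinforce here, so O is clearly the higher of the two.
Te > O: this pair runs against the simple trend — see the exception note.
Br > Te: both effects reinforce here, so Br is clearly the higher of the two.
Note the exception: Te has a higher electron affinity than O, contrary to the simple trend — O's compact 2p subshell gives strong electron–electron repulsion on the added electron.
Tabulated electron affinity (kJ/mol): O 141, Br 325, Sn 107, Te 190.
The lowest energy released when a gaseous atom gains an electron among these belongs to Sn.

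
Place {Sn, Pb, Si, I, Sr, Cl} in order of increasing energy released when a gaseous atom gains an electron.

Sr, Pb, Sn, Si, I, Cl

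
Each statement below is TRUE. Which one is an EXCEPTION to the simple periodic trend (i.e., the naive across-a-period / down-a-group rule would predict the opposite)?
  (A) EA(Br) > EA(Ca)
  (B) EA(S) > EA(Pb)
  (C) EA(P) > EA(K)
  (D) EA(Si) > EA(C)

(D)

The general trend: electron affinity increases across a period and decreases down a group.
(A) Br (period 4, group 17) vs Ca (period 4, group 2): the stated order agrees with the simple trend.
(B) S (period 3, group 16) vs Pb (period 6, group 14): the stated order agrees with the simple trend.
(C) P (period 3, group 15) vs K (period 4, group 1): the stated order agrees with the simple trend.
(D) Si (period 3, group 14) vs C (period 2, group 14): the stated order contradicts the simple trend.
The exception is (D): Si's larger, more diffuse 3p orbitals accept an added electron slightly more readily than C's compact 2p.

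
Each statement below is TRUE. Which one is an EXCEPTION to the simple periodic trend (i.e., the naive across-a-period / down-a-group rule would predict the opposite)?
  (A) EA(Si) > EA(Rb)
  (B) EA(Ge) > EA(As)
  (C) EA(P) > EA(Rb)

(B)

The general trend: electron affinity increases across a period and decreases down a group.
(A) Si (period 3, group 14) vs Rb (period 5, group 1): the stated order agrees with the simple trend.
(B) Ge (period 4, group 14) vs As (period 4, group 15): the stated order contradicts the simple trend.
(C) P (period 3, group 15) vs Rb (period 5, group 1): the stated order agrees with the simple trend.
The exception is (B): adding an electron to As's half-filled 4p³ is unfavourable, so Ge (4p²) has the more exothermic EA.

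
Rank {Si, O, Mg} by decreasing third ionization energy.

The third ionization energy removes an electron from the +2 ion. For each element: Si²⁺ still has 2 valence electrons; O²⁺ still has 4 valence electrons; Mg²⁺ is the bare [Ne] core.
Pulling an electron out of a noble-gas core costs far more than removing a remaining valence electron, so Mg sits at the high end of IE_3.
Valence configurations: Si²⁺ [Ne]3s², O²⁺ [He]2s²2p².
Approximate IE_3 values (kJ/mol): Si 3232, O 5300, Mg 7733.
Putting it together, IE_3: Si < O < Mg.

Mg, O, Si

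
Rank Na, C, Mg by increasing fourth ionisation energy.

IE_4 is the cost of taking one more electron from the +3 cation: Na³⁺ is already 2 electrons into the core; C³⁺ still has 1 valence electron; Mg³⁺ is already 1 electron into the core.
Breaking into a closed-shell core is much more expensive than removing a leftover valence electron — Na and Mg have the largest IE_4 here.
Tabulated IE_4 (kJ/mol): Na 9543, C 6223, Mg 10543.
Overall IE_4 order: C < Na < Mg.

C < Na < Mg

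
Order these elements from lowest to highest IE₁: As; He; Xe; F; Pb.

He is in period 1, group 18; F is in period 2, group 17; As is in period 4, group 15; Xe is in period 5, group 18; Pb is in period 6, group 14.
IE₁ increases left→right with effective nuclear charge and decreases top→bottom as the valence shell moves farther out.
Neither a single period nor a single group — weigh both effects.
As > Pb: relative to Pb, both the across-period and down-group shifts push As's first ionization energy up.
Xe > As: period and group pull opposite ways; the across-period shift dominates (1170 vs 947 kJ/mol).
F > Xe: the two effects oppose for this pair; the down-group effect wins (1681 vs 1170 kJ/mol).
He > F: both effects reinforce here, so He is clearly the higher of the two.
Approximate values (kJ/mol): He 2372, F 1681, As 947, Xe 1170, Pb 716.
So from lowest to highest: Pb < As < Xe < F < He.

Pb < As < Xe < F < He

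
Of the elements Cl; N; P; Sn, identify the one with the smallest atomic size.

N

Atomic radius shrinks across a period as nuclear charge pulls the same shell inward, and grows down a group as new shells are added.
Here both period and group differ, so the two effects have to be weighed against each other.
Cl > N: the two effects oppose for this pair; the down-group effect wins (99 vs 71 pm).
P > Cl: both are in period 3; the period trend gives P the larger value.
Sn > P: both effects reinforce here, so Sn is clearly the larger of the two.
Tabulated atomic radius (pm): N 71, P 111, Cl 99, Sn 140.
The smallest atomic size among these belongs to N.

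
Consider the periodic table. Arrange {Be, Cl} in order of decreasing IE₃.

Consider each +2 ion: Be²⁺ is the bare [He] core; Cl²⁺ still has 5 valence electrons.
Core electrons are held far more tightly than valence electrons, so Be tops the IE_3 order.
The numbers (kJ/mol): Be 14849, Cl 3822.
Putting it together, IE_3: Cl < Be.

Be > Cl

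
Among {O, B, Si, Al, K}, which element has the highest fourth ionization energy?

B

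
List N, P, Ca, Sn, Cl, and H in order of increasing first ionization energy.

H is in period 1, group 1; N is in period 2, group 15; P is in period 3, group 15; Cl is in period 3, group 17; Ca is in period 4, group 2; Sn is in period 5, group 14.
IE₁ increases left→right with effective nuclear charge and decreases top→bottom as the valence shell moves farther out.
Neither a single period nor a single group — weigh both effects.
Sn > Ca: period and group pull opposite ways; the across-period shift dominates (709 vs 590 kJ/mol).
P > Sn: both effects reinforce here, so P is clearly the higher of the two.
Cl > P: both are in period 3; the period trend gives Cl the larger value.
H > Cl: period and group pull opposite ways; the down-group shift dominates (1312 vs 1251 kJ/mol).
N > H: the two effects oppose for this pair; the across-period effect wins (1402 vs 1312 kJ/mol).
Tabulated first ionization energy (kJ/mol): H 1312, N 1402, P 1012, Cl 1251, Ca 590, Sn 709.
So from lowest to highest: Ca < Sn < P < Cl < H < N.

Ca < Sn < P < Cl < H < N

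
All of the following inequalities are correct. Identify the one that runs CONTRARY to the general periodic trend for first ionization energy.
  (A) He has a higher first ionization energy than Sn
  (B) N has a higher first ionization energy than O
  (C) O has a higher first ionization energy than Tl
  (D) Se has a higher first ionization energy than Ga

The general trend: first ionization energy increases across a period and decreases down a group.
(A) He (period 1, group 18) vs Sn (period 5, group 14): the stated order agrees with the simple trend.
(B) N (period 2, group 15) vs O (period 2, group 16): the stated order contradicts the simple trend.
(C) O (period 2, group 16) vs Tl (period 6, group 13): the stated order agrees with the simple trend.
(D) Se (period 4, group 16) vs Ga (period 4, group 13): the stated order agrees with the simple trend.
The exception is (B): pairing an electron in O's 2p⁴ costs repulsion energy, so O ionizes more easily than half-filled N (2p³).

(B)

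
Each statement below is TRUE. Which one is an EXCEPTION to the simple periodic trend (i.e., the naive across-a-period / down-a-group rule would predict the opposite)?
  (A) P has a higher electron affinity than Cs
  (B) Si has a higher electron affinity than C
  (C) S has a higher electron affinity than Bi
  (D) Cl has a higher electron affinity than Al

(B)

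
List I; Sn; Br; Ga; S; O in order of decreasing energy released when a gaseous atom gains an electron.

EA tends to increase across a period and decrease down a group, though the pattern is less regular than for IE or radius.
These span different periods and groups, so the two trends combine.
Sn > Ga: period and group pull opposite ways; the across-period shift dominates (107 vs 29 kJ/mol).
O > Sn: relative to Sn, both the across-period and down-group shifts push O's electron affinity up.
S > O: this pair runs against the simple trend — see the exception note.
I > S: period and group pull opposite ways; the across-period shift dominates (295 vs 200 kJ/mol).
Br > I: they share group 17; the group trend gives Br the larger value.
Note the exception: S has a higher electron affinity than O, contrary to the simple trend — the compact 2p subshell of O repels the added electron more than S's larger 3p does.
Tabulated electron affinity (kJ/mol): O 141, S 200, Ga 29, Br 325, Sn 107, I 295.
So from highest to lowest: Br > I > S > O > Sn > Ga.

Br > I > S > O > Sn > Ga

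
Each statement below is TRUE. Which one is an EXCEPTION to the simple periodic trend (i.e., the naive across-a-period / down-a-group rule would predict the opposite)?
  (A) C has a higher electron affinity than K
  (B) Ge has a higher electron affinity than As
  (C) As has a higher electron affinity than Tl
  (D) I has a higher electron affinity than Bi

(B)

The general trend: electron affinity increases across a period and decreases down a group.
(A) C (period 2, group 14) vs K (period 4, group 1): the stated order agrees with the simple trend.
(B) Ge (period 4, group 14) vs As (period 4, group 15): the stated order contradicts the simple trend.
(C) As (period 4, group 15) vs Tl (period 6, group 13): the stated order agrees with the simple trend.
(D) I (period 5, group 17) vs Bi (period 6, group 15): the stated order agrees with the simple trend.
The exception is (B): adding an electron to As's half-filled 4p³ is unfavourable, so Ge (4p²) has the more exothermic EA.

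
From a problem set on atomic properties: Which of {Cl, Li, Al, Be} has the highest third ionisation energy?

Be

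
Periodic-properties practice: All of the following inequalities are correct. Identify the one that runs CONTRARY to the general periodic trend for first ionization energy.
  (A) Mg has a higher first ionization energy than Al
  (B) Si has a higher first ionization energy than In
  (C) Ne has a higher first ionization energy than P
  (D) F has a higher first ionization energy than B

(A)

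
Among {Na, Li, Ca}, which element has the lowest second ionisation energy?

Ca

The second ionization energy removes an electron from the +1 ion. For each element: Na⁺ is the bare [Ne] core; Li⁺ is the bare [He] core; Ca⁺ still has 1 valence electron.
Pulling an electron out of a noble-gas core costs far more than removing a remaining valence electron, so Na and Li sit at the high end of IE_2.
The numbers (kJ/mol): Na 4562, Li 7298, Ca 1145.
Overall IE_2 order: Ca < Na < Li.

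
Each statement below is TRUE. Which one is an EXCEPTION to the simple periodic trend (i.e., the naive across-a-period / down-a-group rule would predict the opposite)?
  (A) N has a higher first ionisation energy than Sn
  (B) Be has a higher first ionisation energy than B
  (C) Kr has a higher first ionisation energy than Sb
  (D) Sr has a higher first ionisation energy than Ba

(B)

The general trend: first ionisation energy increases across a period and decreases down a group.
(A) N (period 2, group 15) vs Sn (period 5, group 14): the stated order agrees with the simple trend.
(B) Be (period 2, group 2) vs B (period 2, group 13): the stated order contradicts the simple trend.
(C) Kr (period 4, group 18) vs Sb (period 5, group 15): the stated order agrees with the simple trend.
(D) Sr (period 5, group 2) vs Ba (period 6, group 2): the stated order agrees with the simple trend.
The exception is (B): removing B's lone 2p electron is easier than breaking Be's filled 2s².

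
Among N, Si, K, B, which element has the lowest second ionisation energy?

Si

Consider each +1 ion: N⁺ still has 4 valence electrons; Si⁺ still has 3 valence electrons; K⁺ is the bare [Ar] core; B⁺ still has 2 valence electrons.
Breaking into a closed-shell core is much more expensive than removing a leftover valence electron — K has the largest IE_2 here.
Valence configurations: N⁺ [He]2s²2p², Si⁺ [Ne]3s²3p¹, B⁺ [He]2s².
Tabulated IE_2 (kJ/mol): N 2856, Si 1577, K 3052, B 2427.
Putting it together, IE_2: Si < B < N < K.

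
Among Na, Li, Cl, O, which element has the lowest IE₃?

The third ionization energy removes an electron from the +2 ion. For each element: Na²⁺ is already 1 electron into the core; Li²⁺ is already 1 electron into the core; Cl²⁺ still has 5 valence electrons; O²⁺ still has 4 valence electrons.
Breaking into a closed-shell core is much more expensive than removing a leftover valence electron — Na and Li have the largest IE_3 here.
Valence configurations: Cl²⁺ [Ne]3s²3p³, O²⁺ [He]2s²2p².
Approximate IE_3 values (kJ/mol): Na 6910, Li 11815, Cl 3822, O 5300.
So the third ionization energies run Cl < O < Na < Li.

Cl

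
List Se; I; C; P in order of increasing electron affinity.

C is in period 2, group 14; P is in period 3, group 15; Se is in period 4, group 16; I is in period 5, group 17.
Adding an electron releases more energy for atoms nearer the top right (short of the noble gases).
These sit on a diagonal, where the across-period and down-group effects partly cancel.
C > P: the two effects oppose for this pair; the down-group effect wins (122 vs 72 kJ/mol).
Se > C: the two effects oppose for this pair; the across-period effect wins (195 vs 122 kJ/mol).
I > Se: period and group pull opposite ways; the across-period shift dominates (295 vs 195 kJ/mol).
Tabulated electron affinity (kJ/mol): C 122, P 72, Se 195, I 295.
So from lowest to highest: P < C < Se < I.

P, C, Se, I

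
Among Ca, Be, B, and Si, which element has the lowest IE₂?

Ca

After 1 electron has been removed, what remains? Ca⁺ still has 1 valence electron; Be⁺ still has 1 valence electron; B⁺ still has 2 valence electrons; Si⁺ still has 3 valence electrons.
All are still removing valence electrons, so compare the +1 ions as you would atoms: IE_2 generally rises across a period (higher Z_eff) and falls down a group (larger shell), subject to the usual subshell exceptions.
Valence configurations: Ca⁺ [Ar]4s¹, Be⁺ [He]2s¹, B⁺ [He]2s², Si⁺ [Ne]3s²3p¹.
Approximate IE_2 values (kJ/mol): Ca 1145, Be 1757, B 2427, Si 1577.
Overall IE_2 order: Ca < Si < Be < B.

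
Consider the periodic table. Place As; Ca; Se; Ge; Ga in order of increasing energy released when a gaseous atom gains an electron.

Ca is in period 4, group 2; Ga is in period 4, group 13; Ge is in period 4, group 14; As is in period 4, group 15; Se is in period 4, group 16.
Electron affinity generally becomes more exothermic across a period toward the halogens and less exothermic down a group.
All lie in period 4; the across-period trend (electron affinity increases left to right) applies, with the exception below.
Note the exception: Ge has a higher electron affinity than As, contrary to the simple trend — adding an electron to As's half-filled 4p³ is unfavourable, so Ge (4p²) has the more exothermic EA.
Tabulated electron affinity (kJ/mol): Ca 2, Ga 29, Ge 119, As 78, Se 195.
So from lowest to highest: Ca < Ga < As < Ge < Se.

Ca < Ga < As < Ge < Se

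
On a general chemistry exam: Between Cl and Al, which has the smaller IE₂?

Al

After 1 electron has been removed, what remains? Cl⁺ still has 6 valence electrons; Al⁺ still has 2 valence electrons.
All are still removing valence electrons, so compare the +1 ions as you would atoms: IE_2 generally rises across a period (higher Z_eff) and falls down a group (larger shell), subject to the usual subshell exceptions.
Valence configurations: Cl⁺ [Ne]3s²3p⁴, Al⁺ [Ne]3s².
Tabulated IE_2 (kJ/mol): Cl 2298, Al 1817.
Hence IE_2: Al < Cl.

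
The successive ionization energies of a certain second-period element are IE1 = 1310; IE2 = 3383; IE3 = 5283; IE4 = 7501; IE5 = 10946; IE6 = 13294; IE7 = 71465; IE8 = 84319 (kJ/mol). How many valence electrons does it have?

Look for the largest jump between consecutive ionization energies: IE7/IE6 ≈ 5.4, far larger than any earlier ratio.
That jump marks the point where a core electron is being removed. So the atom has 6 valence electrons.

6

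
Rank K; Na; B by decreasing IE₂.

IE_2 is the cost of taking one more electron from the +1 cation: K⁺ is the bare [Ar] core; Na⁺ is the bare [Ne] core; B⁺ still has 2 valence electrons.
Core electrons are held far more tightly than valence electrons, so K and Na top the IE_2 order.
Approximate IE_2 values (kJ/mol): K 3052, Na 4562, B 2427.
Hence IE_2: B < K < Na.

Na, K, B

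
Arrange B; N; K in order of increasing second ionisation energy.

The second ionization energy removes an electron from the +1 ion. For each element: B⁺ still has 2 valence electrons; N⁺ still has 4 valence electrons; K⁺ is the bare [Ar] core.
Breaking into a closed-shell core is much more expensive than removing a leftover valence electron — K has the largest IE_2 here.
Valence configurations: B⁺ [He]2s², N⁺ [He]2s²2p².
Tabulated IE_2 (kJ/mol): B 2427, N 2856, K 3052.
Putting it together, IE_2: B < N < K.

B, N, K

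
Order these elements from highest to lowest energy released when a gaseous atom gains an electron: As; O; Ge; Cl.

O is in period 2, group 16; Cl is in period 3, group 17; Ge is in period 4, group 14; As is in period 4, group 15.
Adding an electron releases more energy for atoms nearer the top right (short of the noble gases).
Here both period and group differ, so the two effects have to be weighed against each other.
Ge > As: this pair runs against the simple trend — see the exception note.
O > Ge: relative to Ge, both the across-period and down-group shifts push O's electron affinity up.
Cl > O: period and group pull opposite ways; the across-period shift dominates (349 vs 141 kJ/mol).
Note the exception: Ge has a higher electron affinity than As, contrary to the simple trend — adding an electron to As's half-filled 4p³ is unfavourable, so Ge (4p²) has the more exothermic EA.
Approximate values (kJ/mol): O 141, Cl 349, Ge 119, As 78.
So from highest to lowest: Cl > O > Ge > As.

Cl > O > Ge > As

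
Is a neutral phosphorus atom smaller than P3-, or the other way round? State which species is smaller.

Forming P3- adds 3 electrons to P. More electron–electron repulsion in the same shell, with unchanged nuclear charge, lets the cloud expand.
An anion is larger than its parent atom: P3- > P.

P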